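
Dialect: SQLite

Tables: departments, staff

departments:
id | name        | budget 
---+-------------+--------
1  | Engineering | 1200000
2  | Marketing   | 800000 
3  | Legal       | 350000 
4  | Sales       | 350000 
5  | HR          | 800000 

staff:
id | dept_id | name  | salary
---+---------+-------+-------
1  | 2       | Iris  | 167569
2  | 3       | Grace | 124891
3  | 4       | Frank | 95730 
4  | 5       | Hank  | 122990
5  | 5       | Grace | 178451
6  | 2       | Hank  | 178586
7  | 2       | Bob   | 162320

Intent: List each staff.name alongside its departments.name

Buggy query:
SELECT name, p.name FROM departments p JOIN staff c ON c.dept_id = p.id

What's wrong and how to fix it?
Bug: 'name' exists in both joined tables, so the database can't tell which one is meant

Fix: Qualify the column with its table alias (c.name)

Corrected query:
SELECT c.name, p.name FROM departments p JOIN staff c ON c.dept_id = p.id

Result:
name  | name     
------+----------
Iris  | Marketing
Grace | Legal    
Frank | Sales    
Hank  | HR       
Grace | HR       
Hank  | Marketing
Bob   | Marketing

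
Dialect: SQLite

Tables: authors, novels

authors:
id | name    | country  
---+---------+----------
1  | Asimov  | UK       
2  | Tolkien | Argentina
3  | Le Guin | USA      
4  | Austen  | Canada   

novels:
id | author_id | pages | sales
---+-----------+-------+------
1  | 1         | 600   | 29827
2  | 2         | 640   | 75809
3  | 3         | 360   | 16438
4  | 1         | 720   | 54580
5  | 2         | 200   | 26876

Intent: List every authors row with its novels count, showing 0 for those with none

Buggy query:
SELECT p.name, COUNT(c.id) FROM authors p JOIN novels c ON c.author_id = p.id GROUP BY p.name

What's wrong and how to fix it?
Bug: INNER JOIN drops authors rows that have no matching novels rows

Fix: Use LEFT JOIN so parents without children still appear (COUNT(c.id) gives 0)

Corrected query:
SELECT p.name, COUNT(c.id) FROM authors p LEFT JOIN novels c ON c.author_id = p.id GROUP BY p.name

Result:
name    | COUNT(c.id)
--------+------------
Asimov  | 2          
Austen  | 0          
Le Guin | 1          
Tolkien | 2          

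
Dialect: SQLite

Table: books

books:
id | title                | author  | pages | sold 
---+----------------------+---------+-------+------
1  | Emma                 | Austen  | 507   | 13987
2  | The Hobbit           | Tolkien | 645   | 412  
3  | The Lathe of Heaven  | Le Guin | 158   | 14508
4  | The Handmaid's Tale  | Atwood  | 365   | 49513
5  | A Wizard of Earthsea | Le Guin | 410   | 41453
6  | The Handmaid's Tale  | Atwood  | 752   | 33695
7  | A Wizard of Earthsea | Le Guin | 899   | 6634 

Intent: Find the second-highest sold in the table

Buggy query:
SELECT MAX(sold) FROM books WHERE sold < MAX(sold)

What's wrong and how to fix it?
Bug: MAX(sold) on the right of the comparison is an aggregate-in-WHERE error

Fix: Compute the overall MAX in a subquery, then take MAX of rows below it

Corrected query:
SELECT MAX(sold) FROM books WHERE sold < (SELECT MAX(sold) FROM books)

Result:
MAX(sold)
---------
41453    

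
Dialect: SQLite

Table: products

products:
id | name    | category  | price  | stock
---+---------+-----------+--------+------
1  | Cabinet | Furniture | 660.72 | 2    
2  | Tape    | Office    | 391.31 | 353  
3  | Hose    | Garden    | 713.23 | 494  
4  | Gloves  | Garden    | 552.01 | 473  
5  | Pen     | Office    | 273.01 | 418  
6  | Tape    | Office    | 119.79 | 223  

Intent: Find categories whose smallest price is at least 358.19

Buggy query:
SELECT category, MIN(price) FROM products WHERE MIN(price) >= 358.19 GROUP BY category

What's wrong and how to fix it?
Bug: Aggregates like MIN are computed per group after WHERE runs

Fix: Replace WHERE with HAVING after the GROUP BY

Corrected query:
SELECT category, MIN(price) FROM products GROUP BY category HAVING MIN(price) >= 358.19

Result:
category  | MIN(price)
----------+-----------
Furniture | 660.72    
Garden    | 552.01    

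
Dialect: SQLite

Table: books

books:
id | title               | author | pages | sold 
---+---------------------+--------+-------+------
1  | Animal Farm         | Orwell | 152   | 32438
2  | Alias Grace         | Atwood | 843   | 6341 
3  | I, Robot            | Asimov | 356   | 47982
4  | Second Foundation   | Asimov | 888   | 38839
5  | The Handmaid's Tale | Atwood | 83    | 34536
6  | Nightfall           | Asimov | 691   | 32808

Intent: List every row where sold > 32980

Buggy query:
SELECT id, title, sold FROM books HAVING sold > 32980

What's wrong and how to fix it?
Bug: HAVING filters the output of aggregation, but this query has no GROUP BY and no aggregate functions, so SQLite rejects it (HAVING clause on a non-aggregate query); the condition here is per row

Fix: Replace HAVING with WHERE since the condition applies to individual rows

Corrected query:
SELECT id, title, sold FROM books WHERE sold > 32980

Result:
id | title               | sold 
---+---------------------+------
3  | I, Robot            | 47982
4  | Second Foundation   | 38839
5  | The Handmaid's Tale | 34536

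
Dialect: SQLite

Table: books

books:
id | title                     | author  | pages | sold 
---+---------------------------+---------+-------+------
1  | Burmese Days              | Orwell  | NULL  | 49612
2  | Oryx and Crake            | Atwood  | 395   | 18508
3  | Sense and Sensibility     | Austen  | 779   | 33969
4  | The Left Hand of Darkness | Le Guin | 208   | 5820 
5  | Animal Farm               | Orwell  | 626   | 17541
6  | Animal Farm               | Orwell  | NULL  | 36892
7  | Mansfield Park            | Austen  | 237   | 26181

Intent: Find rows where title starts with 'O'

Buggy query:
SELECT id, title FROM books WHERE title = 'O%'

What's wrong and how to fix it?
Bug: '=' compares the literal string including the % character; pattern matching needs LIKE

Fix: Use LIKE for wildcard pattern matching

Corrected query:
SELECT id, title FROM books WHERE title LIKE 'O%'

Result:
id | title         
---+---------------
2  | Oryx and Crake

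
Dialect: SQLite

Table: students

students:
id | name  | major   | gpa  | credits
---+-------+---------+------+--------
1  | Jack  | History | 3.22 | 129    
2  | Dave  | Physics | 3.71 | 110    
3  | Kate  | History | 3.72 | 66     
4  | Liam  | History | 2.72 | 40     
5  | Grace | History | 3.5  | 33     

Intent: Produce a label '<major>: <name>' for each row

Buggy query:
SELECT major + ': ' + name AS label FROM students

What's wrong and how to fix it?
Bug: '+' is numeric addition; on text columns SQLite converts them to 0 instead of concatenating

Fix: Replace + with || to concatenate text

Corrected query:
SELECT major || ': ' || name AS label FROM students

Result:
label         
--------------
History: Jack 
Physics: Dave 
History: Kate 
History: Liam 
History: Grace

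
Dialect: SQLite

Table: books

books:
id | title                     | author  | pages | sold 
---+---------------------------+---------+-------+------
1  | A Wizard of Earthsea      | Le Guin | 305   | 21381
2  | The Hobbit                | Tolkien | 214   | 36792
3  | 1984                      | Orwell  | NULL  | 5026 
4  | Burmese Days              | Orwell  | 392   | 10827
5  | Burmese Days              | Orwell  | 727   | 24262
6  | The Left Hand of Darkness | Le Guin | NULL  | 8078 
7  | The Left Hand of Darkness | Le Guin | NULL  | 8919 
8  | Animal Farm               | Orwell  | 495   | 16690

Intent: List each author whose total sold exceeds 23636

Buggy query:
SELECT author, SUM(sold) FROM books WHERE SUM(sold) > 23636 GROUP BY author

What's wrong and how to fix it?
Bug: SUM(sold) is an aggregate, but WHERE filters rows before aggregation

Fix: Use HAVING (which filters groups after aggregation) instead of WHERE

Corrected query:
SELECT author, SUM(sold) FROM books GROUP BY author HAVING SUM(sold) > 23636

Result:
author  | SUM(sold)
--------+----------
Le Guin | 38378    
Orwell  | 56805    
Tolkien | 36792    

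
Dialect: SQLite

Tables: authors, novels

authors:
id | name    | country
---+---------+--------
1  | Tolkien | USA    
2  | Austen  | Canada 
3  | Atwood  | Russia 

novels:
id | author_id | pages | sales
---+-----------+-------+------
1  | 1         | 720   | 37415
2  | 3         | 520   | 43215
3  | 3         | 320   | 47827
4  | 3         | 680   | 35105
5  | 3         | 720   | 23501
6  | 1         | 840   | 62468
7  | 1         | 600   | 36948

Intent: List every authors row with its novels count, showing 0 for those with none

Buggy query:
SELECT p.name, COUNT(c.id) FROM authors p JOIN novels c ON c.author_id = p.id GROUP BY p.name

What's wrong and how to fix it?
Bug: An inner join excludes parents with zero children

Fix: Switch to LEFT JOIN to retain unmatched parent rows

Corrected query:
SELECT p.name, COUNT(c.id) FROM authors p LEFT JOIN novels c ON c.author_id = p.id GROUP BY p.name

Result:
name    | COUNT(c.id)
--------+------------
Atwood  | 4          
Austen  | 0          
Tolkien | 3          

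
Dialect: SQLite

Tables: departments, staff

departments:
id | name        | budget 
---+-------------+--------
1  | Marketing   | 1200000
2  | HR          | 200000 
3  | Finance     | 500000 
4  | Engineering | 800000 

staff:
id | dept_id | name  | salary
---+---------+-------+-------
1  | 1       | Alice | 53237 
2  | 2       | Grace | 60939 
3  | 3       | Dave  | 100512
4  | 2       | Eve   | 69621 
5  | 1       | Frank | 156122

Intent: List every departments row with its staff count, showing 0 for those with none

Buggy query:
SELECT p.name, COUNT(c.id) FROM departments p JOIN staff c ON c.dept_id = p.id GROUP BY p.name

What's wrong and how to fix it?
Bug: An inner join excludes parents with zero children

Fix: Use LEFT JOIN so parents without children still appear (COUNT(c.id) gives 0)

Corrected query:
SELECT p.name, COUNT(c.id) FROM departments p LEFT JOIN staff c ON c.dept_id = p.id GROUP BY p.name

Result:
name        | COUNT(c.id)
------------+------------
Engineering | 0          
Finance     | 1          
HR          | 2          
Marketing   | 2          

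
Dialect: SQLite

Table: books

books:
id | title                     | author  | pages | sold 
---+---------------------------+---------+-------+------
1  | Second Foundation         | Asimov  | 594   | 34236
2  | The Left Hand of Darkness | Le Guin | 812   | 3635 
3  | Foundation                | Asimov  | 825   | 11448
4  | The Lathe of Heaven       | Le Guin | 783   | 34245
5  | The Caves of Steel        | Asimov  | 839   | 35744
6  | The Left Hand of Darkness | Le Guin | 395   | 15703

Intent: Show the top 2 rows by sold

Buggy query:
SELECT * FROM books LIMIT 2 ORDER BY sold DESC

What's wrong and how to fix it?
Bug: ORDER BY cannot follow LIMIT; LIMIT is the final clause

Fix: Swap the clauses: ORDER BY first, then LIMIT

Corrected query:
SELECT * FROM books ORDER BY sold DESC LIMIT 2

Result:
id | title               | author  | pages | sold 
---+---------------------+---------+-------+------
5  | The Caves of Steel  | Asimov  | 839   | 35744
4  | The Lathe of Heaven | Le Guin | 783   | 34245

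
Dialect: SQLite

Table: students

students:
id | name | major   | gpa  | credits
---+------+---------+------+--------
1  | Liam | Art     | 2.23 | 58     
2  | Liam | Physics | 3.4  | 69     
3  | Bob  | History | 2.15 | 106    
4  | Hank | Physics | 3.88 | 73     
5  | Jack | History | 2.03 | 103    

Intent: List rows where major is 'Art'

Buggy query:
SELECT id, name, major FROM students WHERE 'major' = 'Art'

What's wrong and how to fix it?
Bug: 'major' in single quotes is a string literal, not the column; the comparison is literal-vs-literal and never true

Fix: Remove the quotes around the column name (or use double quotes for an identifier)

Corrected query:
SELECT id, name, major FROM students WHERE major = 'Art'

Result:
id | name | major
---+------+------
1  | Liam | Art  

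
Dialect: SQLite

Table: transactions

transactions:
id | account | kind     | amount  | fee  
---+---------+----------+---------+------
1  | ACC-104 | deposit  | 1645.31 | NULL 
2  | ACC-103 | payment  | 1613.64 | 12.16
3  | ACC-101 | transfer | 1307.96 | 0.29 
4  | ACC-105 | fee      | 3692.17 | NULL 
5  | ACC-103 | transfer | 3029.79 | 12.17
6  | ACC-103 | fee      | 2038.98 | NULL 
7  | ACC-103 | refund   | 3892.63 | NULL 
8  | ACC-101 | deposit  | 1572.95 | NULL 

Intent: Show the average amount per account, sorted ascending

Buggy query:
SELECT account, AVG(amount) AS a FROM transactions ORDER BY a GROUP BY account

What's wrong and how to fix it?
Bug: ORDER BY appears before GROUP BY; SQL clause order requires GROUP BY first

Fix: Move ORDER BY to the end, after GROUP BY

Corrected query:
SELECT account, AVG(amount) AS a FROM transactions GROUP BY account ORDER BY a

Result:
account | a       
--------+---------
ACC-101 | 1440.455
ACC-104 | 1645.31 
ACC-103 | 2643.76 
ACC-105 | 3692.17 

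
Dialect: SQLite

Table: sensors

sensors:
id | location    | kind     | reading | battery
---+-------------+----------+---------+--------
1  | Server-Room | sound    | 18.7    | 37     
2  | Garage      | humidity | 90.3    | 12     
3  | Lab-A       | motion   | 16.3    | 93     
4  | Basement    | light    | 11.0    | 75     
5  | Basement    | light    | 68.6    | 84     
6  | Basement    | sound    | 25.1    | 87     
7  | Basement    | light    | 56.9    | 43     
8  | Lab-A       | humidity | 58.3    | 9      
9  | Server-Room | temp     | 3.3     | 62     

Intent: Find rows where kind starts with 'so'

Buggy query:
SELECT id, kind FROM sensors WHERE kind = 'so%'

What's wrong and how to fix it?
Bug: Wildcards only work with LIKE; '=' treats '%' as a literal character

Fix: Use LIKE for wildcard pattern matching

Corrected query:
SELECT id, kind FROM sensors WHERE kind LIKE 'so%'

Result:
id | kind 
---+------
1  | sound
6  | sound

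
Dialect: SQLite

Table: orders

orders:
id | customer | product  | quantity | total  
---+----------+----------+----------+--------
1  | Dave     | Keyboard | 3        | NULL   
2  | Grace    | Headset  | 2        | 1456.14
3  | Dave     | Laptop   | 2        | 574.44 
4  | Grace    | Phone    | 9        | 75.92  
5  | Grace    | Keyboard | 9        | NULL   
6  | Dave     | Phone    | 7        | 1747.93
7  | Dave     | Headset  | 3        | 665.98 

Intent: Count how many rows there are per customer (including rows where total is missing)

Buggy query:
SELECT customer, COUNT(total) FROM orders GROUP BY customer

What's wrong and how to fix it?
Bug: COUNT(total) skips NULLs, so groups with missing total are undercounted

Fix: Replace COUNT(total) with COUNT(*)

Corrected query:
SELECT customer, COUNT(*) FROM orders GROUP BY customer

Result:
customer | COUNT(*)
---------+---------
Dave     | 4       
Grace    | 3       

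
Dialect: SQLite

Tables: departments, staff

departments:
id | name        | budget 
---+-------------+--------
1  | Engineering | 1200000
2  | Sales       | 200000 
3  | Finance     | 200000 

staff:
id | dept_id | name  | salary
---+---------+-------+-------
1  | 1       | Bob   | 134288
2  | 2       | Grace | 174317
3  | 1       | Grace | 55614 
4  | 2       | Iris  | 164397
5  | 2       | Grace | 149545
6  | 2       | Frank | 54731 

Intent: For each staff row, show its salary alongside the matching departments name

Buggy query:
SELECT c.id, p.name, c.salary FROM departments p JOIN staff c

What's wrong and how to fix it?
Bug: JOIN with no ON clause produces a cartesian product; every staff row pairs with every departments row

Fix: Add ON c.dept_id = p.id to the JOIN

Corrected query:
SELECT c.id, p.name, c.salary FROM departments p JOIN staff c ON c.dept_id = p.id

Result:
id | name        | salary
---+-------------+-------
1  | Engineering | 134288
2  | Sales       | 174317
3  | Engineering | 55614 
4  | Sales       | 164397
5  | Sales       | 149545
6  | Sales       | 54731 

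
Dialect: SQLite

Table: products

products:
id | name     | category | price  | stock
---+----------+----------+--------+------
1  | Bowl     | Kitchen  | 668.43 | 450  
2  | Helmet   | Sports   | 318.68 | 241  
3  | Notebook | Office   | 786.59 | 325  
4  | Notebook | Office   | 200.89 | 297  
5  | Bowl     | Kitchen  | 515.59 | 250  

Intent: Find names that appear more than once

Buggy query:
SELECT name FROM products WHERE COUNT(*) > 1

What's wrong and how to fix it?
Bug: WHERE can't reference COUNT(*); aggregates are computed after WHERE

Fix: GROUP BY name, then filter groups with HAVING COUNT(*) > 1

Corrected query:
SELECT name FROM products GROUP BY name HAVING COUNT(*) > 1

Result:
name    
--------
Bowl    
Notebook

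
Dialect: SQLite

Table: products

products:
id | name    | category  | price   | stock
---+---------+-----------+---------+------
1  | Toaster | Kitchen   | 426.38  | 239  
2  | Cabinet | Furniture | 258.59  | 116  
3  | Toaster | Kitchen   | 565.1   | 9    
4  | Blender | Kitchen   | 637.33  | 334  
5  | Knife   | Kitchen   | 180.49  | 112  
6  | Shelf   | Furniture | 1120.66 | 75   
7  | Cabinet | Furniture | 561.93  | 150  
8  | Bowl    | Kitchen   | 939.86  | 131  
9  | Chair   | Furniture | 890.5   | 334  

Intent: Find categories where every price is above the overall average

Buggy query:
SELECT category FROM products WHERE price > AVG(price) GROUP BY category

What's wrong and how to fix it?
Bug: AVG() is an aggregate; it can't sit directly in WHERE

Fix: Use a subquery for AVG and a HAVING MIN(...) filter so the condition holds for every row in the group

Corrected query:
SELECT category FROM products GROUP BY category HAVING MIN(price) > (SELECT AVG(price) FROM products)

Result:
(no rows)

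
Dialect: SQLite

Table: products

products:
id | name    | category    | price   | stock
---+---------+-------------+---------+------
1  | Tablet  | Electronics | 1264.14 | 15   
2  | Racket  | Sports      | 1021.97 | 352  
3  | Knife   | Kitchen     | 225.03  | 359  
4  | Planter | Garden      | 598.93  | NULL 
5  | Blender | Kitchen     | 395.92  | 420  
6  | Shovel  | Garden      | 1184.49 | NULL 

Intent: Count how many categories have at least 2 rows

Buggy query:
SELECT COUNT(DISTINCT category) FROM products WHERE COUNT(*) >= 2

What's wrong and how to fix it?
Bug: WHERE filters individual rows, not groups, so a group-level COUNT is invalid there

Fix: Group first with HAVING COUNT(*) >= 2, then COUNT the resulting groups

Corrected query:
SELECT COUNT(*) FROM (SELECT category FROM products GROUP BY category HAVING COUNT(*) >= 2)

Result:
COUNT(*)
--------
2       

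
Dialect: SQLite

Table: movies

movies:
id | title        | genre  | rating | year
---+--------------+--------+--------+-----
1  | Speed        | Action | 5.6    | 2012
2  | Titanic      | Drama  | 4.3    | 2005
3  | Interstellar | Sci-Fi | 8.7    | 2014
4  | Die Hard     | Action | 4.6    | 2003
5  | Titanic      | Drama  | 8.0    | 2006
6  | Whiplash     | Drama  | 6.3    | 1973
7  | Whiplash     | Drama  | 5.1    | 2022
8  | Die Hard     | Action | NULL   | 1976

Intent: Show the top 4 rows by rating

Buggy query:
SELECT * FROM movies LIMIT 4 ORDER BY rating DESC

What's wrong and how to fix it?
Bug: LIMIT must come after ORDER BY

Fix: Sort with ORDER BY, then apply LIMIT

Corrected query:
SELECT * FROM movies ORDER BY rating DESC LIMIT 4

Result:
id | title        | genre  | rating | year
---+--------------+--------+--------+-----
3  | Interstellar | Sci-Fi | 8.7    | 2014
5  | Titanic      | Drama  | 8      | 2006
6  | Whiplash     | Drama  | 6.3    | 1973
1  | Speed        | Action | 5.6    | 2012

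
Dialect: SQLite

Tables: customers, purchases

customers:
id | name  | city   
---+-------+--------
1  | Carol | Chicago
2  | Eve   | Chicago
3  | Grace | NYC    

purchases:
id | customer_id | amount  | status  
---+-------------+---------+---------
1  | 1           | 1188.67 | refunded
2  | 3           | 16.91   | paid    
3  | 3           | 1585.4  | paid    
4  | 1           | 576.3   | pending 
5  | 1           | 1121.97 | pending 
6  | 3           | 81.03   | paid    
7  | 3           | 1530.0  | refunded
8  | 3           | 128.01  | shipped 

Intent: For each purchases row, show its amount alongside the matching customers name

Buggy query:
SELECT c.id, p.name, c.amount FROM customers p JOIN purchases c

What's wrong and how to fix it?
Bug: Missing join condition: each purchases row is matched to all customers rows instead of just its own

Fix: Add ON c.customer_id = p.id to the JOIN

Corrected query:
SELECT c.id, p.name, c.amount FROM customers p JOIN purchases c ON c.customer_id = p.id

Result:
id | name  | amount 
---+-------+--------
1  | Carol | 1188.67
2  | Grace | 16.91  
3  | Grace | 1585.4 
4  | Carol | 576.3  
5  | Carol | 1121.97
6  | Grace | 81.03  
7  | Grace | 1530   
8  | Grace | 128.01 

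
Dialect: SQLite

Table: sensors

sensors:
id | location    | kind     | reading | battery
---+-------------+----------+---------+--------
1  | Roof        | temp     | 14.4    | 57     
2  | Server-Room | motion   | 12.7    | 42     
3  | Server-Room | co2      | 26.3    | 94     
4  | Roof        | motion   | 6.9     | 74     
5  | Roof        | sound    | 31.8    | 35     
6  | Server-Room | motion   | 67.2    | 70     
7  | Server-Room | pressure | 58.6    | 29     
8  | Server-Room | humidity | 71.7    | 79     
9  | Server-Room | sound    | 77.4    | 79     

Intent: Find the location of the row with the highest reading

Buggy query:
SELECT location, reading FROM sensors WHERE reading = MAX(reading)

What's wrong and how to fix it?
Bug: WHERE is evaluated per row; an aggregate over the whole table isn't defined there

Fix: Wrap MAX in a scalar subquery so WHERE compares against a single value

Corrected query:
SELECT location, reading FROM sensors WHERE reading = (SELECT MAX(reading) FROM sensors)

Result:
location    | reading
------------+--------
Server-Room | 77.4   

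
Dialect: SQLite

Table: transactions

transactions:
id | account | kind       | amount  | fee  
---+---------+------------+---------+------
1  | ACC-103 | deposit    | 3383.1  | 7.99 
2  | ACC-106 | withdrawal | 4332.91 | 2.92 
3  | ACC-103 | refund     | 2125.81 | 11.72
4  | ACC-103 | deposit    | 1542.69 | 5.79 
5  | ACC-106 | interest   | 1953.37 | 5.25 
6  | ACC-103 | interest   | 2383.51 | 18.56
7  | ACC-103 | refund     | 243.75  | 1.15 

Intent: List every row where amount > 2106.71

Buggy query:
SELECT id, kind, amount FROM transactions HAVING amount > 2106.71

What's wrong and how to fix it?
Bug: HAVING filters the output of aggregation, but this query has no GROUP BY and no aggregate functions, so SQLite rejects it (HAVING clause on a non-aggregate query); the condition here is per row

Fix: Replace HAVING with WHERE since the condition applies to individual rows

Corrected query:
SELECT id, kind, amount FROM transactions WHERE amount > 2106.71

Result:
id | kind       | amount 
---+------------+--------
1  | deposit    | 3383.1 
2  | withdrawal | 4332.91
3  | refund     | 2125.81
6  | interest   | 2383.51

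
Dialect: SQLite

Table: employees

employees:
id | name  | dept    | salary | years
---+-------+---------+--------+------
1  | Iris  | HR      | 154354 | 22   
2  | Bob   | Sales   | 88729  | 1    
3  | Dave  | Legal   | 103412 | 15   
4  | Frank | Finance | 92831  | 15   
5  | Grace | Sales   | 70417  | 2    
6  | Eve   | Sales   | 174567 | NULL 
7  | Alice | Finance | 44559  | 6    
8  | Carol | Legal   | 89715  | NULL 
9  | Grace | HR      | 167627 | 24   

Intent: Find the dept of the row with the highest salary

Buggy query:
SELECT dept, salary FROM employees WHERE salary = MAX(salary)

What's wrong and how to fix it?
Bug: WHERE is evaluated per row; an aggregate over the whole table isn't defined there

Fix: Use a subquery: WHERE salary = (SELECT MAX(salary) FROM employees)

Corrected query:
SELECT dept, salary FROM employees WHERE salary = (SELECT MAX(salary) FROM employees)

Result:
dept  | salary
------+-------
Sales | 174567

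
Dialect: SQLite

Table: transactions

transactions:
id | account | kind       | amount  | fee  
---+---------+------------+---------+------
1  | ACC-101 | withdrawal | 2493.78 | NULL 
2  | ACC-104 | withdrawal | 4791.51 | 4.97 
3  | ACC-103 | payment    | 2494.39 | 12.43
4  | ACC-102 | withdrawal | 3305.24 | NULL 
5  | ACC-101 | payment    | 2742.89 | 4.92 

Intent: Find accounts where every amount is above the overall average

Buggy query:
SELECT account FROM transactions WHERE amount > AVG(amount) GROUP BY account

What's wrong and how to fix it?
Bug: AVG() is an aggregate; it can't sit directly in WHERE

Fix: Use a subquery for AVG and a HAVING MIN(...) filter so the condition holds for every row in the group

Corrected query:
SELECT account FROM transactions GROUP BY account HAVING MIN(amount) > (SELECT AVG(amount) FROM transactions)

Result:
account
-------
ACC-102
ACC-104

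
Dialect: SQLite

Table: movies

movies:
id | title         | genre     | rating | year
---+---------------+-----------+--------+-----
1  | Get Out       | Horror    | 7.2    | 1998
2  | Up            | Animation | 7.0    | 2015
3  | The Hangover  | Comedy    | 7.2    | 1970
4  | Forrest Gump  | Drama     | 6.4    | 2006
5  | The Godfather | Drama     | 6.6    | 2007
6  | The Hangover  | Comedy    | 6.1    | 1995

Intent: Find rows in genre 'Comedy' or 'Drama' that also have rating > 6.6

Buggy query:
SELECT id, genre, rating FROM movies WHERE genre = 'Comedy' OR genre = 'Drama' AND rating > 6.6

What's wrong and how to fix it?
Bug: AND binds tighter than OR, so this parses as genre = 'Comedy' OR (genre = 'Drama' AND rating > 6.6)

Fix: Group the OR with parentheses (or use IN), then AND the threshold

Corrected query:
SELECT id, genre, rating FROM movies WHERE (genre = 'Comedy' OR genre = 'Drama') AND rating > 6.6

Result:
id | genre  | rating
---+--------+-------
3  | Comedy | 7.2   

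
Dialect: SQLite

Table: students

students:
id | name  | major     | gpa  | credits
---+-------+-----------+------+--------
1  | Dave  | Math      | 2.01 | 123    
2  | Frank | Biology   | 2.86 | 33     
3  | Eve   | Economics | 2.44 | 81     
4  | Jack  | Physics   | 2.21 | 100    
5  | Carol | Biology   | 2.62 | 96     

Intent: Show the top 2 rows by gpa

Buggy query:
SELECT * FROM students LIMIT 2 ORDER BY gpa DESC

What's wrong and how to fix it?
Bug: ORDER BY cannot follow LIMIT; LIMIT is the final clause

Fix: Swap the clauses: ORDER BY first, then LIMIT

Corrected query:
SELECT * FROM students ORDER BY gpa DESC LIMIT 2

Result:
id | name  | major   | gpa  | credits
---+-------+---------+------+--------
2  | Frank | Biology | 2.86 | 33     
5  | Carol | Biology | 2.62 | 96     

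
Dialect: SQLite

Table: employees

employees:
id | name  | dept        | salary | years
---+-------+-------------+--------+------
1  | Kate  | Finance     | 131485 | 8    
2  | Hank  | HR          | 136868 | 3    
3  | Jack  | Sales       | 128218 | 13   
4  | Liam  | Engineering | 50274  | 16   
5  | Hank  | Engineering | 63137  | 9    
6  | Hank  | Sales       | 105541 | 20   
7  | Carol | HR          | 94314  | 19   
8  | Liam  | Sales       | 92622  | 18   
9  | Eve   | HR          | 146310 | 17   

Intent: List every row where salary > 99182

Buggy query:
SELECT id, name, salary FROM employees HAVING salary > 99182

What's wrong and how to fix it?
Bug: This is a non-aggregate query (no GROUP BY, no aggregates), so in SQLite the HAVING clause is invalid here; a row-level condition belongs in WHERE

Fix: Replace HAVING with WHERE since the condition applies to individual rows

Corrected query:
SELECT id, name, salary FROM employees WHERE salary > 99182

Result:
id | name | salary
---+------+-------
1  | Kate | 131485
2  | Hank | 136868
3  | Jack | 128218
6  | Hank | 105541
9  | Eve  | 146310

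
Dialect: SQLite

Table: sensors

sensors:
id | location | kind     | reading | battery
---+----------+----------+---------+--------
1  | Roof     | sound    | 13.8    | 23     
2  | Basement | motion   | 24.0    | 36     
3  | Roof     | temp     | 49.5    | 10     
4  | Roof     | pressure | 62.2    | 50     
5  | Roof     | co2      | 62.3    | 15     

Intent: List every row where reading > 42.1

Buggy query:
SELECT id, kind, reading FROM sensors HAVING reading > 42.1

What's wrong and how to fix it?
Bug: HAVING filters the output of aggregation, but this query has no GROUP BY and no aggregate functions, so SQLite rejects it (HAVING clause on a non-aggregate query); the condition here is per row

Fix: Use WHERE for row-level filtering

Corrected query:
SELECT id, kind, reading FROM sensors WHERE reading > 42.1

Result:
id | kind     | reading
---+----------+--------
3  | temp     | 49.5   
4  | pressure | 62.2   
5  | co2      | 62.3   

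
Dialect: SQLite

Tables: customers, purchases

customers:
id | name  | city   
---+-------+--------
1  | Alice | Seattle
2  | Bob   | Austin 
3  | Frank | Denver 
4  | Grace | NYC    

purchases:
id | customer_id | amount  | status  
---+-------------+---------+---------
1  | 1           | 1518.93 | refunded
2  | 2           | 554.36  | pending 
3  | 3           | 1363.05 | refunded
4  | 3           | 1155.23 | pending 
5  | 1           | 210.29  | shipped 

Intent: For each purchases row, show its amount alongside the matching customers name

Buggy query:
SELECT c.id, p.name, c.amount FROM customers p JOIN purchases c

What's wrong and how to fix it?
Bug: JOIN with no ON clause produces a cartesian product; every purchases row pairs with every customers row

Fix: Add ON c.customer_id = p.id to the JOIN

Corrected query:
SELECT c.id, p.name, c.amount FROM customers p JOIN purchases c ON c.customer_id = p.id

Result:
id | name  | amount 
---+-------+--------
1  | Alice | 1518.93
2  | Bob   | 554.36 
3  | Frank | 1363.05
4  | Frank | 1155.23
5  | Alice | 210.29 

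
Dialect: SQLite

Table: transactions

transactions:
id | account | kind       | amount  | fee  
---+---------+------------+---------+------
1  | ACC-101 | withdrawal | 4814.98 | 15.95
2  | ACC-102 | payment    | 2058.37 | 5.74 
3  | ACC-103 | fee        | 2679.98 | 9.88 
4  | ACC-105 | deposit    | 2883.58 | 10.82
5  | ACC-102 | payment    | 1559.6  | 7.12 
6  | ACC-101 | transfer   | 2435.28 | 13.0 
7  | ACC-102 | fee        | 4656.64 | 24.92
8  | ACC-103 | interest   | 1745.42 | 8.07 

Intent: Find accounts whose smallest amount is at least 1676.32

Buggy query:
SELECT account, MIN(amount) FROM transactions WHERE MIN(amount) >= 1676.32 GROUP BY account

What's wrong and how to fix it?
Bug: Aggregates like MIN are computed per group after WHERE runs

Fix: Use HAVING for the per-group MIN condition

Corrected query:
SELECT account, MIN(amount) FROM transactions GROUP BY account HAVING MIN(amount) >= 1676.32

Result:
account | MIN(amount)
--------+------------
ACC-101 | 2435.28    
ACC-103 | 1745.42    
ACC-105 | 2883.58    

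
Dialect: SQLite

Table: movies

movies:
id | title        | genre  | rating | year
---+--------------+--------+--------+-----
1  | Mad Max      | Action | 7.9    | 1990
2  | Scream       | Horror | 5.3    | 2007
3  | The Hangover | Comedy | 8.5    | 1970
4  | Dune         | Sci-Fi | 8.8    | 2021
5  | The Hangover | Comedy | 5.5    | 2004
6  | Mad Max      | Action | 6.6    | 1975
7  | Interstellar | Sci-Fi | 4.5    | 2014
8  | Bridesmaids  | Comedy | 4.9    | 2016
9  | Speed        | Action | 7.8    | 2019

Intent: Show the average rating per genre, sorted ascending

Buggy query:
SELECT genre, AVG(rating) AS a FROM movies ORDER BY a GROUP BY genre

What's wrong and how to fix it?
Bug: GROUP BY must precede ORDER BY

Fix: Move ORDER BY to the end, after GROUP BY

Corrected query:
SELECT genre, AVG(rating) AS a FROM movies GROUP BY genre ORDER BY a

Result:
genre  | a       
-------+---------
Horror | 5.3     
Comedy | 6.3     
Sci-Fi | 6.65    
Action | 7.433333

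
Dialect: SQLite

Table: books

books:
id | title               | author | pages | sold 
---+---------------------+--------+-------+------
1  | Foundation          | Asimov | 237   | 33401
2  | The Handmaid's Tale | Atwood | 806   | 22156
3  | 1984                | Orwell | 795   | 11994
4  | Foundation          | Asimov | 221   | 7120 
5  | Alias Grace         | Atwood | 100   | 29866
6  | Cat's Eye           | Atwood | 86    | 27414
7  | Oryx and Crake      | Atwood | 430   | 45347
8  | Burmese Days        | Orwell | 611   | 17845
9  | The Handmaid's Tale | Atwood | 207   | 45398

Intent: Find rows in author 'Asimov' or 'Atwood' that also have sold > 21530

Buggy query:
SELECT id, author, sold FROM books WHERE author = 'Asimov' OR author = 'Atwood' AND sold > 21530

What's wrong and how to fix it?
Bug: Without parentheses, AND is evaluated before OR, so the sold filter only applies to the 'Atwood' branch

Fix: Group the OR with parentheses (or use IN), then AND the threshold

Corrected query:
SELECT id, author, sold FROM books WHERE (author = 'Asimov' OR author = 'Atwood') AND sold > 21530

Result:
id | author | sold 
---+--------+------
1  | Asimov | 33401
2  | Atwood | 22156
5  | Atwood | 29866
6  | Atwood | 27414
7  | Atwood | 45347
9  | Atwood | 45398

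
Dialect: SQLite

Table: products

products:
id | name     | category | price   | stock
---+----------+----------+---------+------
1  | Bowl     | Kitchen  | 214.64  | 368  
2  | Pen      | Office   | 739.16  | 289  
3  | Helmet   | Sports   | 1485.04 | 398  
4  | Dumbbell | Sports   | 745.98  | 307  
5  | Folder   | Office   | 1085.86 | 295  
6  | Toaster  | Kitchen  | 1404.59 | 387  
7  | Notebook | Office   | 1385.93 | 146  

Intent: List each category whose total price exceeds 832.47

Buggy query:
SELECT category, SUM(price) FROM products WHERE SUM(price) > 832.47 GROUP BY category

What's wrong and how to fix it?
Bug: SUM(price) is an aggregate, but WHERE filters rows before aggregation

Fix: Use HAVING (which filters groups after aggregation) instead of WHERE

Corrected query:
SELECT category, SUM(price) FROM products GROUP BY category HAVING SUM(price) > 832.47

Result:
category | SUM(price)
---------+-----------
Kitchen  | 1619.23   
Office   | 3210.95   
Sports   | 2231.02   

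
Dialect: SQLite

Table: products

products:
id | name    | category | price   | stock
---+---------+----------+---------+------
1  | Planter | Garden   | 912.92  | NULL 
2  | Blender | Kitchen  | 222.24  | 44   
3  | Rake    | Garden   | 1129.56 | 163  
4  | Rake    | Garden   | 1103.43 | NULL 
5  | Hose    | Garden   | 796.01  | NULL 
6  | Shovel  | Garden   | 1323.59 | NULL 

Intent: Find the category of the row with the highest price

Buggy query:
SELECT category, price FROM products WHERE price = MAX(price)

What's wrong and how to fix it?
Bug: MAX(price) is an aggregate and cannot be used directly in WHERE

Fix: Use a subquery: WHERE price = (SELECT MAX(price) FROM products)

Corrected query:
SELECT category, price FROM products WHERE price = (SELECT MAX(price) FROM products)

Result:
category | price  
---------+--------
Garden   | 1323.59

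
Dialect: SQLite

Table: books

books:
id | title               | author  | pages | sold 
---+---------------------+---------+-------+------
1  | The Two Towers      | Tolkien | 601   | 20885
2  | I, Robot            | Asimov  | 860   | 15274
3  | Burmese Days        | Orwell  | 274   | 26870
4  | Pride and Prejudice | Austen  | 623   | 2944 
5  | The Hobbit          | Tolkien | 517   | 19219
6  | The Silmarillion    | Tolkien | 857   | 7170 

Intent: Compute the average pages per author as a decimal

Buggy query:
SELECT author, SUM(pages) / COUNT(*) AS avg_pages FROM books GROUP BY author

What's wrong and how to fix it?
Bug: Both operands are integers, so '/' performs integer division and truncates

Fix: Multiply by 1.0 (or CAST to REAL) to force floating-point division

Corrected query:
SELECT author, SUM(pages) * 1.0 / COUNT(*) AS avg_pages FROM books GROUP BY author

Result:
author  | avg_pages 
--------+-----------
Asimov  | 860       
Austen  | 623       
Orwell  | 274       
Tolkien | 658.333333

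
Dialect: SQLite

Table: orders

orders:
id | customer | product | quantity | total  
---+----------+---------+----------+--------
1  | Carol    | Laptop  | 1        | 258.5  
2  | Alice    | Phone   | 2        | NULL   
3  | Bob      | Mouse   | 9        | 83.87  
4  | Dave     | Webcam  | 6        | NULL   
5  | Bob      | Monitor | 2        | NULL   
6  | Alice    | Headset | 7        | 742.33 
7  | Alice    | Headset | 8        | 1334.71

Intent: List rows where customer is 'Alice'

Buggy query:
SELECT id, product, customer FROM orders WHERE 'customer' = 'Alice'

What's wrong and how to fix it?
Bug: Single quotes denote string literals in SQL; the column name is being compared as a constant string

Fix: Remove the quotes around the column name (or use double quotes for an identifier)

Corrected query:
SELECT id, product, customer FROM orders WHERE customer = 'Alice'

Result:
id | product | customer
---+---------+---------
2  | Phone   | Alice   
6  | Headset | Alice   
7  | Headset | Alice   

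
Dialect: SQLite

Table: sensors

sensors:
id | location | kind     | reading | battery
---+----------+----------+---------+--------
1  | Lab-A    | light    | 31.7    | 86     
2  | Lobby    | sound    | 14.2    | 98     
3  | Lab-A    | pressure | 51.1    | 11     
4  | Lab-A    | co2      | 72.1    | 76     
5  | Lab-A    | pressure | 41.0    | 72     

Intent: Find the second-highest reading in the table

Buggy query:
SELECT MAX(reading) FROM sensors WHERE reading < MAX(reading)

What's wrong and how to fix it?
Bug: The inner MAX is an aggregate inside WHERE, which is not allowed

Fix: Put the inner MAX in a scalar subquery

Corrected query:
SELECT MAX(reading) FROM sensors WHERE reading < (SELECT MAX(reading) FROM sensors)

Result:
MAX(reading)
------------
51.1        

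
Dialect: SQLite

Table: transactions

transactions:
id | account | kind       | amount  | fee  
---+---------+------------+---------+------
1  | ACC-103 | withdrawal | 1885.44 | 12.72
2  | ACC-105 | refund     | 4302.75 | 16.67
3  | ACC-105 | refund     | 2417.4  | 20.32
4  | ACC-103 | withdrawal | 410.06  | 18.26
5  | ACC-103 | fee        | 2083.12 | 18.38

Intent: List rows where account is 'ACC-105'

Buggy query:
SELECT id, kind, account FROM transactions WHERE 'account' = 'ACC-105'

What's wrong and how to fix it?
Bug: Single quotes denote string literals in SQL; the column name is being compared as a constant string

Fix: Reference the column as account without single quotes

Corrected query:
SELECT id, kind, account FROM transactions WHERE account = 'ACC-105'

Result:
id | kind   | account
---+--------+--------
2  | refund | ACC-105
3  | refund | ACC-105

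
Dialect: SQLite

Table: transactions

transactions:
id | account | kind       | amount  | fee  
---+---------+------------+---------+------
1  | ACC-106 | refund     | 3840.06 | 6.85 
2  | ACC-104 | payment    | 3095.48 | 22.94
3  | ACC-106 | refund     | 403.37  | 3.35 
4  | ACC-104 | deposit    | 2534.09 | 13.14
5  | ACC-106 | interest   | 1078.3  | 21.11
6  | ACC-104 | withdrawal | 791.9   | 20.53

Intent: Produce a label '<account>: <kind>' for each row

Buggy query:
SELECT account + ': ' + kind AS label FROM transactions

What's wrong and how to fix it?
Bug: SQLite uses || for string concatenation; + coerces text to numbers (yielding 0)

Fix: Replace + with || to concatenate text

Corrected query:
SELECT account || ': ' || kind AS label FROM transactions

Result:
label              
-------------------
ACC-106: refund    
ACC-104: payment   
ACC-106: refund    
ACC-104: deposit   
ACC-106: interest  
ACC-104: withdrawal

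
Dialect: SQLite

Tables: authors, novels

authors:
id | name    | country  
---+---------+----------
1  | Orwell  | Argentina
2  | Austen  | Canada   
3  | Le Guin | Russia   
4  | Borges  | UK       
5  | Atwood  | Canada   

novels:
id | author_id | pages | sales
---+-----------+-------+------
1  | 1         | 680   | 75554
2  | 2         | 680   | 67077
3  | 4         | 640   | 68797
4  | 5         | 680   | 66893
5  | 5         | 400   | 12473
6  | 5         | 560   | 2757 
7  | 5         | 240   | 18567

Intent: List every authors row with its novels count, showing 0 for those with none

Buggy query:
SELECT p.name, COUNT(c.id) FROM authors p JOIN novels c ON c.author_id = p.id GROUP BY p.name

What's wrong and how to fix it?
Bug: INNER JOIN drops authors rows that have no matching novels rows

Fix: Switch to LEFT JOIN to retain unmatched parent rows

Corrected query:
SELECT p.name, COUNT(c.id) FROM authors p LEFT JOIN novels c ON c.author_id = p.id GROUP BY p.name

Result:
name    | COUNT(c.id)
--------+------------
Atwood  | 4          
Austen  | 1          
Borges  | 1          
Le Guin | 0          
Orwell  | 1          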